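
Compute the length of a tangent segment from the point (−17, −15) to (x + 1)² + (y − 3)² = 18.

√562

The centre is (−1, 3) and r = 3√2. The square of the distance from P to the centre is 256 + 324 = 580.
By the tangent–radius right angle, tangent length = √(|PO|² − r²) = √562.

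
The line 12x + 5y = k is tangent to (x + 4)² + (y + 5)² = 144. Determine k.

k = −229 or k = 83

For a tangent, require d(centre, line) = r = 12.
|12·(−4) + 5·(−5) − k| / √169 = 12
|k − (−73)| = 12·13, so k = 83 or k = −229.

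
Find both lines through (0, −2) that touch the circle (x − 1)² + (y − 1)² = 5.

x − 2y = 4 and 2x + y = −2

Let a tangent through (0, −2) have slope m. Its distance from (1, 1) must equal √5:
[m·(1) − (3)]² = 5(m² + 1)
2m² + 3m − 2 = 0, so m = 1/2 or m = −2.
With m = 1/2: x − 2y = 4. With m = −2: 2x + y = −2.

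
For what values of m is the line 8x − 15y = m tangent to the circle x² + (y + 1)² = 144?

m = −189 or m = 219

For a tangent, require d(centre, line) = r = 12.
|8·0 − 15·(−1) − m| / √289 = 12
|m − (15)| = 12·17, so m = 219 or m = −189.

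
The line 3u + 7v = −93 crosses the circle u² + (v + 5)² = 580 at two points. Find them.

(−24, −3) and (18, −21)

Substitute v = (−93 − 3u)/7:
58u² + 348u − 25056 = 0  ⟹  u² + 6u − 432 = 0
u = 18 or u = −24, giving (18, −21) and (−24, −3).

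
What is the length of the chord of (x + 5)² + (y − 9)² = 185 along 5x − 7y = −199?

The distance from (−5, 9) to the line is 111/√74, and r² = 185.
Chord = 2√(r² − d²) = 2·√(37/2) = √74.

√74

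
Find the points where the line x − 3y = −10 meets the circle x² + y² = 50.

(−7, 1) and (5, 5)

Express y = (10 + x)/3 and substitute into the circle:
10x² + 20x − 350 = 0  ⟹  x² + 2x − 35 = 0
x = 5 or x = −7, giving (5, 5) and (−7, 1).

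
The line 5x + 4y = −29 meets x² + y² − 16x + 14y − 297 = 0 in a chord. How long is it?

6√41

The distance from (8, −7) to the line is 41/√41, and r² = 410.
Chord = 2√(r² − d²) = 2·√(369) = 6√41.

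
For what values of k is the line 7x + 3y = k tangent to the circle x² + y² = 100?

For a tangent, require d(centre, line) = r = 10.
|7·0 + 3·0 − k| / √58 = 10
|k| = 10√58.

k = ±10√58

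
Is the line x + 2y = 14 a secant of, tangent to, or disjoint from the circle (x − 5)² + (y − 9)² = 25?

secant

Substituting the line into the circle gives 5x² − 32x + 16 = 0.
Δ = 1024 − 320 = 704.
Two real roots: the line is a secant.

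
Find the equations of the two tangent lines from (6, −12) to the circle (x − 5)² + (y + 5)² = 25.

3x + 4y = −30 and 4x − 3y = 60

Let a tangent through (6, −12) have slope m. Its distance from (5, −5) must equal 5:
(−1m − (7))² = 25(m² + 1)
12m² − 7m − 12 = 0, so m = −3/4 or m = 4/3.
With m = −3/4: 3x + 4y = −30. With m = 4/3: 4x − 3y = 60.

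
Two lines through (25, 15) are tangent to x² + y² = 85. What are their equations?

A line y − (15) = m(x − (25)) is tangent when its distance from (0, 0) is √85:
[m·(−25) − (−15)]² = 85(m² + 1)
54m² − 75m + 14 = 0, so m = 2/9 or m = 7/6.
With m = 2/9: 2x − 9y = −85. With m = 7/6: 7x − 6y = 85.

2x − 9y = −85 and 7x − 6y = 85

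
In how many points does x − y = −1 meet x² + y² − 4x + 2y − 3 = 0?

Substituting the line into the circle gives 2x² = 0.
Discriminant = (0)² − 4·2·(0) = 0.
A repeated root: the line is tangent.

1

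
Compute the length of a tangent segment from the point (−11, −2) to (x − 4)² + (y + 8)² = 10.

With centre O = (4, −8), |OP|² = 261 and r² = 10.
Power of the point: PT² = |PO|² − r² = 251, so PT = √251.

√251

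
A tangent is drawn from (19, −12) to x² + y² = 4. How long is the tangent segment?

With centre O = (0, 0), |OP|² = 505 and r² = 4.
The tangent meets the radius at right angles, so tangent² = |PO|² − r² = 505 − 4 = 501.

√501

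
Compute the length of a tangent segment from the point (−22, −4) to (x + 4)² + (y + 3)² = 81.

The centre is (−4, −3) and r = 9. The square of the distance from P to the centre is 324 + 1 = 325.
Power of the point: PT² = |PO|² − r² = 244, so PT = 2√61.

2√61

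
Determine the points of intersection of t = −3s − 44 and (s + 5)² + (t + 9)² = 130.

(−14, −2) and (−8, −20)

Substitute t = −3s − 44:
10s² + 220s + 1120 = 0  ⟹  s² + 22s + 112 = 0
s = −8 or s = −14, giving (−8, −20) and (−14, −2).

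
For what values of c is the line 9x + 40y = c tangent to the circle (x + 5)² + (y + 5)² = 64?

For a tangent, require d(centre, line) = r = 8.
|9·(−5) + 40·(−5) − c| / √1681 = 8
|c − (−245)| = 8·41, so c = 83 or c = −573.

c = −573 or c = 83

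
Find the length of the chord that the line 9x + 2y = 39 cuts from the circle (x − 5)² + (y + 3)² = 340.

4√85

Substitute y = (39 − 9x)/2:
85x² − 850x + 765 = 0  ⟹  x² − 10x + 9 = 0
x = 9 or x = 1, giving (9, −21) and (1, 15).
|(9, −21) − (1, 15)| = √((8)² + (−36)²) = 4√85.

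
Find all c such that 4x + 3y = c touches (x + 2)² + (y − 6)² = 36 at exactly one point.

For a tangent, require d(centre, line) = r = 6.
|4·(−2) + 3·6 − c| / √25 = 6
|c − (10)| = 6·5, so c = 40 or c = −20.

c = −20 or c = 40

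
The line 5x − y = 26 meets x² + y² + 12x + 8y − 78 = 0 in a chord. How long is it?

2√26

Centre (−6, −4), r² = 130. Perpendicular distance d from centre to line = |−52| / √26 = 52/√26.
Half the chord is √(r² − d²) = √(26), so the full chord is 2√26.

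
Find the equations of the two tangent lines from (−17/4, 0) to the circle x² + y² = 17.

A line y − (0) = m(x − (−17/4)) is tangent when its distance from (0, 0) is √17:
[m·(17/4) − (0)]² = 17(m² + 1)
m² − 16 = 0, so m = −4 or m = 4.
With m = −4: 4x + y = −17. With m = 4: 4x − y = −17.

4x + y = −17 and 4x − y = −17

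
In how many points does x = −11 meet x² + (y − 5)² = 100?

Substituting the line into the circle gives y² − 10y + 46 = 0.
Discriminant = (−10)² − 4·1·(46) = −84 < 0.
No real roots: the line does not meet the circle.

0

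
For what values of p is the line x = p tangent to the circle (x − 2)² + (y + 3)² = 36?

Tangency holds when the distance from the centre (2, −3) to the line equals the radius 6:
|1·2 + 0·(−3) − p| / √1 = 6
|p − (2)| = 6, so p = 8 or p = −4.

p = −4 or p = 8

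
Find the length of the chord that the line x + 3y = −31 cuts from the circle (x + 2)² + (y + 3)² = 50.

The distance from (−2, −3) to the line is 20/√10, and r² = 50.
Chord = 2√(r² − d²) = 2·√(10) = 2√10.

2√10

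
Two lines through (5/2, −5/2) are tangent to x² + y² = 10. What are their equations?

x − 3y = 10 and 3x − y = 10

Write the tangent as mx − y + (−5/2 − m·(5/2)) = 0 and set its distance from the centre to √10:
[m·(−5/2) − (5/2)]² = 10(m² + 1)
3m² − 10m + 3 = 0, so m = 1/3 or m = 3.
With m = 1/3: x − 3y = 10. With m = 3: 3x − y = 10.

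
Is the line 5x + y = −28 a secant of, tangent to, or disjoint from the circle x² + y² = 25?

disjoint

d² = (5·0 + 1·0 − (−28))²/26 = 392/13; r² = 25.
Since d² > r², the line lies outside the circle.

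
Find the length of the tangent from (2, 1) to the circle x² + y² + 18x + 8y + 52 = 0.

√101

The centre is (−9, −4) and r = 3√5. The square of the distance from P to the centre is 121 + 25 = 146.
Power of the point: PT² = |PO|² − r² = 101, so PT = √101.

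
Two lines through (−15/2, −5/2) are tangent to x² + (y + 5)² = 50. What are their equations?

Write the tangent as mx − y + (−5/2 − m·(−15/2)) = 0 and set its distance from the centre to 5√2:
[m·(15/2) − (−5/2)]² = 50(m² + 1)
m² + 6m − 7 = 0, so m = −7 or m = 1.
Through (−15/2, −5/2) these give 7x + y = −55 and x − y = −5.

7x + y = −55 and x − y = −5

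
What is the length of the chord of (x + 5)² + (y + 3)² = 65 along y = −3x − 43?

√10

Centre (−5, −3), r² = 65. Perpendicular distance d from centre to line = |25| / √10 = 25/√10.
Chord = 2√(r² − d²) = 2·√(5/2) = √10.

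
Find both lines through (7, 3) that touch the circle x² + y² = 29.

Write the tangent as mx − y + (3 − m·(7)) = 0 and set its distance from the centre to √29:
(−7m − (−3))² = 29(m² + 1)
10m² − 21m − 10 = 0, so m = −2/5 or m = 5/2.
Through (7, 3) these give 2x + 5y = 29 and 5x − 2y = 29.

2x + 5y = 29 and 5x − 2y = 29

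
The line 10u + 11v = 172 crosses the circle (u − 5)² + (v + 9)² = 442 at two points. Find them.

From the line, v = (172 − 10u)/11. Substituting:
221u² − 6630u + 22984 = 0  ⟹  u² − 30u + 104 = 0
u = 26 or u = 4, giving (26, −8) and (4, 12).

(4, 12) and (26, −8)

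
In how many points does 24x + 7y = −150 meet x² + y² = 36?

Centre (0, 0), r² = 36. Distance² from centre to line = (150)²/625 = 36.
Since d² = r², the line is tangent.

1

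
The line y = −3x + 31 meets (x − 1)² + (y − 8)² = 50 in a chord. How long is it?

2√10

From the line, y = −3x + 31. Substituting:
10x² − 140x + 480 = 0  ⟹  x² − 14x + 48 = 0
x = 8 or x = 6, giving (8, 7) and (6, 13).
|(8, 7) − (6, 13)| = √((2)² + (−6)²) = 2√10.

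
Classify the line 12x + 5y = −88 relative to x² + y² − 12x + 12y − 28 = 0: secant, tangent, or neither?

d² = (12·6 + 5·(−6) − (−88))²/169 = 100; r² = 100.
Since d² = r², the line is tangent.

tangent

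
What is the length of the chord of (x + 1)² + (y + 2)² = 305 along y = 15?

The distance from (−1, −2) to the line is 17, and r² = 305.
Chord = 2√(r² − d²) = 2·√(16) = 8.

8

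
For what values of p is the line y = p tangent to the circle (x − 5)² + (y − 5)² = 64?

p = −3 or p = 13

Tangency holds when the distance from the centre (5, 5) to the line equals the radius 8:
|0·5 + 1·5 − p| / √1 = 8
|p − (5)| = 8, so p = 13 or p = −3.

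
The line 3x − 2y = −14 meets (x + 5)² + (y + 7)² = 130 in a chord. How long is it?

6√13

From the line, y = (14 + 3x)/2. Substituting:
13x² + 208x + 364 = 0  ⟹  x² + 16x + 28 = 0
x = −2 or x = −14, giving (−2, 4) and (−14, −14).
|(−2, 4) − (−14, −14)| = √((12)² + (18)²) = 6√13.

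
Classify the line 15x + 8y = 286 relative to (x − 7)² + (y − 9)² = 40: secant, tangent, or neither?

Substituting the line into the circle gives 289x² − 7316x + 46372 = 0.
Δ = 53523856 − 53606032 = −82176.
No real roots: the line does not meet the circle.

neither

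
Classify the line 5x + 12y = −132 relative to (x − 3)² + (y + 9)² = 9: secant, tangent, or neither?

tangent

d² = (5·3 + 12·(−9) − (−132))²/169 = 9; r² = 9.
Since d² = r², the line is tangent.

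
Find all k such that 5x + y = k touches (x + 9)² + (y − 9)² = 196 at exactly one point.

k = −36 ± 14√26

The line touches the circle iff its distance from (−9, 9) is 14:
|5·(−9) + 1·9 − k| / √26 = 14
|k − (−36)| = 14√26.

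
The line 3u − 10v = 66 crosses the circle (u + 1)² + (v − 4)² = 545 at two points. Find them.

(−18, −12) and (22, 0)

From the line, v = (−66 + 3u)/10. Substituting:
109u² − 436u − 43164 = 0  ⟹  u² − 4u − 396 = 0
u = 22 or u = −18, giving (22, 0) and (−18, −12).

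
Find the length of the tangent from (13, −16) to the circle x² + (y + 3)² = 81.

With centre O = (0, −3), |OP|² = 338 and r² = 81.
Power of the point: PT² = |PO|² − r² = 257, so PT = √257.

√257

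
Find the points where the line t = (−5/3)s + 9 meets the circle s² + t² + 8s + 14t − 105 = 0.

(3, 4) and (9, −6)

Substitute t = (27 − 5s)/3:
34s² − 408s + 918 = 0  ⟹  s² − 12s + 27 = 0
s = 9 or s = 3, giving (9, −6) and (3, 4).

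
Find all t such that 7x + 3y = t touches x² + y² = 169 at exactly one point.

Tangency holds when the distance from the centre (0, 0) to the line equals the radius 13:
|7·0 + 3·0 − t| / √58 = 13
|t| = 13√58.

t = ±13√58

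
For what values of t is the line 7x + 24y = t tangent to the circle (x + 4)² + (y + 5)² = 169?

The line touches the circle iff its distance from (−4, −5) is 13:
|7·(−4) + 24·(−5) − t| / √625 = 13
|t − (−148)| = 13·25, so t = 177 or t = −473.

t = −473 or t = 177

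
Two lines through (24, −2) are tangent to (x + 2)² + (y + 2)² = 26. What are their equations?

x − 5y = 34 and x + 5y = 14

Let a tangent through (24, −2) have slope m. Its distance from (−2, −2) must equal √26:
(−26m − (0))² = 26(m² + 1)
25m² − 1 = 0, so m = 1/5 or m = −1/5.
With m = 1/5: x − 5y = 34. With m = −1/5: x + 5y = 14.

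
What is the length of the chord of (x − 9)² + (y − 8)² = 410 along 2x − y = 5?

The distance from (9, 8) to the line is 5/√5, and r² = 410.
Chord = 2√(r² − d²) = 2·√(405) = 18√5.

18√5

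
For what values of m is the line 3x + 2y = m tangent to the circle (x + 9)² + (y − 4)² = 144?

m = −19 ± 12√13

The line touches the circle iff its distance from (−9, 4) is 12:
|3·(−9) + 2·4 − m| / √13 = 12
|m − (−19)| = 12√13.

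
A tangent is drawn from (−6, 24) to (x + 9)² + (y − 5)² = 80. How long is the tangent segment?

With centre O = (−9, 5), |OP|² = 370 and r² = 80.
Power of the point: PT² = |PO|² − r² = 290, so PT = √290.

√290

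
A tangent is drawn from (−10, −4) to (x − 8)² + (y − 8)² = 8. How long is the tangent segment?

2√115

The centre is (8, 8) and r = 2√2. The square of the distance from P to the centre is 324 + 144 = 468.
The tangent meets the radius at right angles, so tangent² = |PO|² − r² = 468 − 8 = 460.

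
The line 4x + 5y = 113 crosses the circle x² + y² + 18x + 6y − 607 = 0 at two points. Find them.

(2, 21) and (12, 13)

Substitute y = (113 − 4x)/5:
41x² − 574x + 984 = 0  ⟹  x² − 14x + 24 = 0
x = 12 or x = 2, giving (12, 13) and (2, 21).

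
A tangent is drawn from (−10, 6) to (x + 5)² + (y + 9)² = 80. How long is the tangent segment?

√170

Centre (−5, −9), r² = 80. |PO|² = (−5)² + (15)² = 250.
The tangent meets the radius at right angles, so tangent² = |PO|² − r² = 250 − 80 = 170.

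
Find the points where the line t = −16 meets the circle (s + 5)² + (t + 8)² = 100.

(−11, −16) and (1, −16)

Substitute t = −16:
s² + 10s − 11 = 0
s = 1 or s = −11, giving (1, −16) and (−11, −16).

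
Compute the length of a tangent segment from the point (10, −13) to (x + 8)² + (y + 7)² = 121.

√239

With centre O = (−8, −7), |OP|² = 360 and r² = 121.
The tangent meets the radius at right angles, so tangent² = |PO|² − r² = 360 − 121 = 239.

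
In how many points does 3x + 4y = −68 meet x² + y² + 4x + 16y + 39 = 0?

Substituting the line into the circle gives 25x² + 280x + 896 = 0.
Discriminant = (280)² − 4·25·(896) = −11200 < 0.
No real roots: the line does not meet the circle.

0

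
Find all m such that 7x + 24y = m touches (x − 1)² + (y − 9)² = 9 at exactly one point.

m = 148 or m = 298

Tangency holds when the distance from the centre (1, 9) to the line equals the radius 3:
|7·1 + 24·9 − m| / √625 = 3
|m − (223)| = 3·25, so m = 298 or m = 148.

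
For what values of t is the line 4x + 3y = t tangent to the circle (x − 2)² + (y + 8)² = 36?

For a tangent, require d(centre, line) = r = 6.
|4·2 + 3·(−8) − t| / √25 = 6
|t − (−16)| = 6·5, so t = 14 or t = −46.

t = −46 or t = 14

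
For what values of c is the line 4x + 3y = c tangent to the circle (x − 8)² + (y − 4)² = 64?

c = 4 or c = 84

Tangency holds when the distance from the centre (8, 4) to the line equals the radius 8:
|4·8 + 3·4 − c| / √25 = 8
|c − (44)| = 8·5, so c = 84 or c = 4.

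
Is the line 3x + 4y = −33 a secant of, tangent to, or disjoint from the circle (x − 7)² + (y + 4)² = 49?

Substituting the line into the circle gives 25x² − 122x + 289 = 0.
Discriminant = (−122)² − 4·25·(289) = −14016 < 0.
No real roots: the line does not meet the circle.

disjoint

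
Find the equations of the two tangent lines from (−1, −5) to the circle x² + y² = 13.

Let a tangent through (−1, −5) have slope m. Its distance from (0, 0) must equal √13:
[m·(1) − (5)]² = 13(m² + 1)
6m² + 5m − 6 = 0, so m = 2/3 or m = −3/2.
Through (−1, −5) these give 2x − 3y = 13 and 3x + 2y = −13.

2x − 3y = 13 and 3x + 2y = −13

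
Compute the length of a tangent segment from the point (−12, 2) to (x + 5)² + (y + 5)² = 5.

√93

With centre O = (−5, −5), |OP|² = 98 and r² = 5.
The tangent meets the radius at right angles, so tangent² = |PO|² − r² = 98 − 5 = 93.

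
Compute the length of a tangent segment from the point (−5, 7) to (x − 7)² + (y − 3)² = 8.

2√38

With centre O = (7, 3), |OP|² = 160 and r² = 8.
The tangent meets the radius at right angles, so tangent² = |PO|² − r² = 160 − 8 = 152.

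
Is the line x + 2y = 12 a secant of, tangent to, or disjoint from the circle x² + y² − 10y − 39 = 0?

secant

d² = (1·0 + 2·5 − (12))²/5 = 4/5; r² = 64.
Since d² < r², the line cuts the circle twice.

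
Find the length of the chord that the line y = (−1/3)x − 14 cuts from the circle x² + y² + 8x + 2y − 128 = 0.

Centre (−4, −1), r² = 145. Perpendicular distance d from centre to line = |35| / √10 = 35/√10.
Half the chord is √(r² − d²) = √(45/2), so the full chord is 3√10.

3√10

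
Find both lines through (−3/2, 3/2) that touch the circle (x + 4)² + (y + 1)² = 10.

3x + y = −3 and x + 3y = 3

A line y − (3/2) = m(x − (−3/2)) is tangent when its distance from (−4, −1) is √10:
(−5/2m − (−5/2))² = 10(m² + 1)
3m² + 10m + 3 = 0, so m = −3 or m = −1/3.
With m = −3: 3x + y = −3. With m = −1/3: x + 3y = 3.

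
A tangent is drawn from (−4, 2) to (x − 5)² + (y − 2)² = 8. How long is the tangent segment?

√73

With centre O = (5, 2), |OP|² = 81 and r² = 8.
Power of the point: PT² = |PO|² − r² = 73, so PT = √73.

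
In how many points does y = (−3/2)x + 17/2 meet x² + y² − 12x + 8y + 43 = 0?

Substituting the line into the circle gives 13x² − 198x + 733 = 0.
Δ = 39204 − 38116 = 1088.
Two real roots: the line is a secant.

2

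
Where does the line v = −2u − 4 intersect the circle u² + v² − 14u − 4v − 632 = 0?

From the line, v = −2u − 4. Substituting:
5u² + 10u − 600 = 0  ⟹  u² + 2u − 120 = 0
u = 10 or u = −12, giving (10, −24) and (−12, 20).

(−12, 20) and (10, −24)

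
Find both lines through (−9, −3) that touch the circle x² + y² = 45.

A line y − (−3) = m(x − (−9)) is tangent when its distance from (0, 0) is 3√5:
[m·(9) − (3)]² = 45(m² + 1)
2m² − 3m − 2 = 0, so m = −1/2 or m = 2.
Through (−9, −3) these give x + 2y = −15 and 2x − y = −15.

x + 2y = −15 and 2x − y = −15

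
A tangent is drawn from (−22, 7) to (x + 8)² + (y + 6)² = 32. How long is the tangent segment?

3√37

Centre (−8, −6), r² = 32. |PO|² = (−14)² + (13)² = 365.
Power of the point: PT² = |PO|² − r² = 333, so PT = 3√37.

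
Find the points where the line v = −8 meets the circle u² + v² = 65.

(−1, −8) and (1, −8)

From the line, v = −8. Substituting:
u² − 1 = 0
u = 1 or u = −1, giving (1, −8) and (−1, −8).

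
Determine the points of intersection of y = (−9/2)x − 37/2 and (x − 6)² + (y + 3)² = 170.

Express y = (−37 − 9x)/2 and substitute into the circle:
85x² + 510x + 425 = 0  ⟹  x² + 6x + 5 = 0
x = −1 or x = −5, giving (−1, −14) and (−5, 4).

(−5, 4) and (−1, −14)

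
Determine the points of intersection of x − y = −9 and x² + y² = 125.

Substitute y = x + 9:
2x² + 18x − 44 = 0  ⟹  x² + 9x − 22 = 0
x = 2 or x = −11, giving (2, 11) and (−11, −2).

(−11, −2) and (2, 11)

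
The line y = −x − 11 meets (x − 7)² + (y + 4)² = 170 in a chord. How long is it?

Centre (7, −4), r² = 170. Perpendicular distance d from centre to line = |14| / √2 = 14/√2.
Half the chord is √(r² − d²) = √(72), so the full chord is 12√2.

12√2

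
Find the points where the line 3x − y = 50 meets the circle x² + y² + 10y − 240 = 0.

(11, −17) and (16, −2)

From the line, y = 3x − 50. Substituting:
10x² − 270x + 1760 = 0  ⟹  x² − 27x + 176 = 0
x = 16 or x = 11, giving (16, −2) and (11, −17).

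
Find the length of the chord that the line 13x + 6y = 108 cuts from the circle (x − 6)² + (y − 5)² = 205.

2√205

Centre (6, 5), r² = 205. Perpendicular distance d from centre to line = |0| / √205 = 0/√205.
Chord = 2√(r² − d²) = 2·√(205) = 2√205.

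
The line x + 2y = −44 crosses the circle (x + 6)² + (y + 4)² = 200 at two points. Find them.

(−16, −14) and (−8, −18)

From the line, y = (−44 − x)/2. Substituting:
5x² + 120x + 640 = 0  ⟹  x² + 24x + 128 = 0
x = −8 or x = −16, giving (−8, −18) and (−16, −14).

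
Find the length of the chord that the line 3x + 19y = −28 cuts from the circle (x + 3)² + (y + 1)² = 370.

2√370

Substitute y = (−28 − 3x)/19:
370x² + 2220x − 130240 = 0  ⟹  x² + 6x − 352 = 0
x = 16 or x = −22, giving (16, −4) and (−22, 2).
Chord length = distance between (16, −4) and (−22, 2) = √1480 = 2√370.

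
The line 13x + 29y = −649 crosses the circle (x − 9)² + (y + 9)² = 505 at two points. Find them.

(−12, −17) and (17, −30)

From the line, y = (−649 − 13x)/29. Substituting:
1010x² − 5050x − 206040 = 0  ⟹  x² − 5x − 204 = 0
x = 17 or x = −12, giving (17, −30) and (−12, −17).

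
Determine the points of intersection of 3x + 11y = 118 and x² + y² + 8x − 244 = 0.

(−12, 14) and (10, 8)

From the line, y = (118 − 3x)/11. Substituting:
130x² + 260x − 15600 = 0  ⟹  x² + 2x − 120 = 0
x = 10 or x = −12, giving (10, 8) and (−12, 14).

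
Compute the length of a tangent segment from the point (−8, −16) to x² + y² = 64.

The centre is (0, 0) and r = 8. The square of the distance from P to the centre is 64 + 256 = 320.
Power of the point: PT² = |PO|² − r² = 256, so PT = 16.

16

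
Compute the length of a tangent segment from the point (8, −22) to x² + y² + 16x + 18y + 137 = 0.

With centre O = (−8, −9), |OP|² = 425 and r² = 8.
Power of the point: PT² = |PO|² − r² = 417, so PT = √417.

√417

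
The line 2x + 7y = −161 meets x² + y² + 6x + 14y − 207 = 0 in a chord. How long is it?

Centre (−3, −7), r² = 265. Perpendicular distance d from centre to line = |106| / √53 = 106/√53.
Half the chord is √(r² − d²) = √(53), so the full chord is 2√53.

2√53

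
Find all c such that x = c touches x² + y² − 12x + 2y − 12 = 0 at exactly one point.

c = −1 or c = 13

The line touches the circle iff its distance from (6, −1) is 7:
|1·6 + 0·(−1) − c| / √1 = 7
|c − (6)| = 7, so c = 13 or c = −1.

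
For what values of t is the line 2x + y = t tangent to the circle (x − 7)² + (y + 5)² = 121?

For a tangent, require d(centre, line) = r = 11.
|2·7 + 1·(−5) − t| / √5 = 11
|t − (9)| = 11√5.

t = 9 ± 11√5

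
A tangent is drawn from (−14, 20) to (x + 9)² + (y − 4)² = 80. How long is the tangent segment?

√201

The centre is (−9, 4) and r = 4√5. The square of the distance from P to the centre is 25 + 256 = 281.
By the tangent–radius right angle, tangent length = √(|PO|² − r²) = √201.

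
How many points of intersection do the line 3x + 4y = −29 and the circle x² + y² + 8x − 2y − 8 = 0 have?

2

Substituting the line into the circle gives 25x² + 326x + 945 = 0.
Discriminant = (326)² − 4·25·(945) = 11776 > 0.
Two real roots: the line is a secant.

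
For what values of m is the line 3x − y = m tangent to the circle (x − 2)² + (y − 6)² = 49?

Tangency holds when the distance from the centre (2, 6) to the line equals the radius 7:
|3·2 − 1·6 − m| / √10 = 7
|m| = 7√10.

m = ±7√10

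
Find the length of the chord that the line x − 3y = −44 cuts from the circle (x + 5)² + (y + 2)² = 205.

√10

Centre (−5, −2), r² = 205. Perpendicular distance d from centre to line = |45| / √10 = 45/√10.
Half the chord is √(r² − d²) = √(5/2), so the full chord is √10.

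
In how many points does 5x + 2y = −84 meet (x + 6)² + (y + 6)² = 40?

d² = (5·(−6) + 2·(−6) − (−84))²/29 = 1764/29; r² = 40.
Since d² > r², the line lies outside the circle.

0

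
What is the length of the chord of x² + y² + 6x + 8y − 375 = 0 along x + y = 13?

20√2

From the line, y = −x + 13. Substituting:
2x² − 28x − 102 = 0  ⟹  x² − 14x − 51 = 0
x = 17 or x = −3, giving (17, −4) and (−3, 16).
Chord length = distance between (17, −4) and (−3, 16) = √800 = 20√2.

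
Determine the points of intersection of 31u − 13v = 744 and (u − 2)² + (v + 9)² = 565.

(11, −31) and (24, 0)

Substitute v = (−744 + 31u)/13:
1130u² − 39550u + 298320 = 0  ⟹  u² − 35u + 264 = 0
u = 24 or u = 11, giving (24, 0) and (11, −31).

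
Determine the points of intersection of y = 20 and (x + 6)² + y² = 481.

(−15, 20) and (3, 20)

From the line, y = 20. Substituting:
x² + 12x − 45 = 0
x = 3 or x = −15, giving (3, 20) and (−15, 20).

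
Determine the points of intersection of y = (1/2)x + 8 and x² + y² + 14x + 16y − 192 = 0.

(−24, −4) and (0, 8)

Substitute y = (16 + x)/2:
5x² + 120x = 0  ⟹  x² + 24x = 0
x = 0 or x = −24, giving (0, 8) and (−24, −4).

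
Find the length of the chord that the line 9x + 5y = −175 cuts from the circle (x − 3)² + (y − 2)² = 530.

2√106

From the line, y = (−175 − 9x)/5. Substituting:
106x² + 3180x + 21200 = 0  ⟹  x² + 30x + 200 = 0
x = −10 or x = −20, giving (−10, −17) and (−20, 1).
Chord length = distance between (−10, −17) and (−20, 1) = √424 = 2√106.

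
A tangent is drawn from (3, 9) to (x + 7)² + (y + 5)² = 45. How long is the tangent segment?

With centre O = (−7, −5), |OP|² = 296 and r² = 45.
Power of the point: PT² = |PO|² − r² = 251, so PT = √251.

√251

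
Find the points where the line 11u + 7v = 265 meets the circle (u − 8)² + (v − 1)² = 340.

Express v = (265 − 11u)/7 and substitute into the circle:
170u² − 6460u + 53040 = 0  ⟹  u² − 38u + 312 = 0
u = 26 or u = 12, giving (26, −3) and (12, 19).

(12, 19) and (26, −3)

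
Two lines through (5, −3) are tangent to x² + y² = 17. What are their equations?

Write the tangent as mx − y + (−3 − m·(5)) = 0 and set its distance from the centre to √17:
[m·(−5) − (3)]² = 17(m² + 1)
4m² + 15m − 4 = 0, so m = 1/4 or m = −4.
Through (5, −3) these give x − 4y = 17 and 4x + y = 17.

x − 4y = 17 and 4x + y = 17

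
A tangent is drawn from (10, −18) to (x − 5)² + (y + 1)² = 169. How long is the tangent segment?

√145

With centre O = (5, −1), |OP|² = 314 and r² = 169.
The tangent meets the radius at right angles, so tangent² = |PO|² − r² = 314 − 169 = 145.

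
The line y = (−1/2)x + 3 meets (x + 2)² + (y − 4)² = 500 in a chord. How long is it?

Substitute y = (6 − x)/2:
5x² + 20x − 1980 = 0  ⟹  x² + 4x − 396 = 0
x = 18 or x = −22, giving (18, −6) and (−22, 14).
|(18, −6) − (−22, 14)| = √((40)² + (−20)²) = 20√5.

20√5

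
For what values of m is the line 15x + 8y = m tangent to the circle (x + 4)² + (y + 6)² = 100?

m = −278 or m = 62

The line touches the circle iff its distance from (−4, −6) is 10:
|15·(−4) + 8·(−6) − m| / √289 = 10
|m − (−108)| = 10·17, so m = 62 or m = −278.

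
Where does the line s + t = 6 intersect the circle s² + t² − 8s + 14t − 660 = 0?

From the line, t = −s + 6. Substituting:
2s² − 34s − 540 = 0  ⟹  s² − 17s − 270 = 0
s = 27 or s = −10, giving (27, −21) and (−10, 16).

(−10, 16) and (27, −21)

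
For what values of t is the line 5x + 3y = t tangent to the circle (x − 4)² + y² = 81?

For a tangent, require d(centre, line) = r = 9.
|5·4 + 3·0 − t| / √34 = 9
|t − (20)| = 9√34.

t = 20 ± 9√34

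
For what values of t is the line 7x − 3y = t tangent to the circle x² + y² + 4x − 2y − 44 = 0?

t = −17 ± 7√58

For a tangent, require d(centre, line) = r = 7.
|7·(−2) − 3·1 − t| / √58 = 7
|t − (−17)| = 7√58.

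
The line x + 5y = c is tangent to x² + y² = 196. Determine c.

The line touches the circle iff its distance from (0, 0) is 14:
|1·0 + 5·0 − c| / √26 = 14
|c| = 14√26.

c = ±14√26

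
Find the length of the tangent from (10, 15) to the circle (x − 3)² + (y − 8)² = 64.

√34

The centre is (3, 8) and r = 8. The square of the distance from P to the centre is 49 + 49 = 98.
By the tangent–radius right angle, tangent length = √(|PO|² − r²) = √34.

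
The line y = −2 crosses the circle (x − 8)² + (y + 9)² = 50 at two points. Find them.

Express y = −2 and substitute into the circle:
x² − 16x + 63 = 0
x = 9 or x = 7, giving (9, −2) and (7, −2).

(7, −2) and (9, −2)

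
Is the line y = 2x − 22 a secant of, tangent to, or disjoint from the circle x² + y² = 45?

Centre (0, 0), r² = 45. Distance² from centre to line = (−22)²/5 = 484/5.
Since d² > r², the line lies outside the circle.

disjoint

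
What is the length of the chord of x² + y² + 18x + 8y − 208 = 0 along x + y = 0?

21√2

The distance from (−9, −4) to the line is 13/√2, and r² = 305.
Chord = 2√(r² − d²) = 2·√(441/2) = 21√2.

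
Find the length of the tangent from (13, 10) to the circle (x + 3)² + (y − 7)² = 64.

The centre is (−3, 7) and r = 8. The square of the distance from P to the centre is 256 + 9 = 265.
Power of the point: PT² = |PO|² − r² = 201, so PT = √201.

√201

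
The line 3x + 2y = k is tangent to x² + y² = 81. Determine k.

Tangency holds when the distance from the centre (0, 0) to the line equals the radius 9:
|3·0 + 2·0 − k| / √13 = 9
|k| = 9√13.

k = ±9√13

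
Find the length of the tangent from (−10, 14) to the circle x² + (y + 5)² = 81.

Centre (0, −5), r² = 81. |PO|² = (−10)² + (19)² = 461.
Power of the point: PT² = |PO|² − r² = 380, so PT = 2√95.

2√95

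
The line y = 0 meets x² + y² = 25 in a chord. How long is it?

10

Express y = 0 and substitute into the circle:
x² − 25 = 0
x = 5 or x = −5, giving (5, 0) and (−5, 0).
|(5, 0) − (−5, 0)| = √((10)² + (0)²) = 10.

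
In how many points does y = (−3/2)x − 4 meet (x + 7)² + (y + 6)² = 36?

0

d² = (3·(−7) + 2·(−6) − (−8))²/13 = 625/13; r² = 36.
Since d² > r², the line lies outside the circle.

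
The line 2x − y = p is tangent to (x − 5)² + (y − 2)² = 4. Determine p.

p = 8 ± 2√5

Tangency holds when the distance from the centre (5, 2) to the line equals the radius 2:
|2·5 − 1·2 − p| / √5 = 2
|p − (8)| = 2√5.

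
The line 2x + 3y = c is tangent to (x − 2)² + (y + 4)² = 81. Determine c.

c = −8 ± 9√13

The line touches the circle iff its distance from (2, −4) is 9:
|2·2 + 3·(−4) − c| / √13 = 9
|c − (−8)| = 9√13.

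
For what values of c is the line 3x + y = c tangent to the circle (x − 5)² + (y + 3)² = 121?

c = 12 ± 11√10

For a tangent, require d(centre, line) = r = 11.
|3·5 + 1·(−3) − c| / √10 = 11
|c − (12)| = 11√10.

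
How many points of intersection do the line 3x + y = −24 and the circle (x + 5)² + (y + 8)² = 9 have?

Substituting the line into the circle gives 10x² + 106x + 272 = 0.
Δ = 11236 − 10880 = 356.
Two real roots: the line is a secant.

2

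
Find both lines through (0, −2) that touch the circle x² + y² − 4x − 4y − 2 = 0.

x − 3y = 6 and 3x + y = −2

Write the tangent as mx − y + (−2 − m·(0)) = 0 and set its distance from the centre to √10:
(2m − (4))² = 10(m² + 1)
3m² + 8m − 3 = 0, so m = 1/3 or m = −3.
With m = 1/3: x − 3y = 6. With m = −3: 3x + y = −2.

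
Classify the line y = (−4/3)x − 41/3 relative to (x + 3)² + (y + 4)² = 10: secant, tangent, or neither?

Centre (−3, −4), r² = 10. Distance² from centre to line = (17)²/25 = 289/25.
Since d² > r², the line lies outside the circle.

neither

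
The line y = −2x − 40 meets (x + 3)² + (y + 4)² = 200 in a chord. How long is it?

Centre (−3, −4), r² = 200. Perpendicular distance d from centre to line = |30| / √5 = 30/√5.
Chord = 2√(r² − d²) = 2·√(20) = 4√5.

4√5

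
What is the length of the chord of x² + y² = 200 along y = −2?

Centre (0, 0), r² = 200. Perpendicular distance d from centre to line = |2| / √1 = 2.
Chord = 2√(r² − d²) = 2·√(196) = 28.

28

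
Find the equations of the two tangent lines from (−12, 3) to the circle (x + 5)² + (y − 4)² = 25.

4x − 3y = −57 and 3x + 4y = −24

Write the tangent as mx − y + (3 − m·(−12)) = 0 and set its distance from the centre to 5:
(7m − (1))² = 25(m² + 1)
12m² − 7m − 12 = 0, so m = 4/3 or m = −3/4.
Through (−12, 3) these give 4x − 3y = −57 and 3x + 4y = −24.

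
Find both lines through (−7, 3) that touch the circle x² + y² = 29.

A line y − (3) = m(x − (−7)) is tangent when its distance from (0, 0) is √29:
(7m − (−3))² = 29(m² + 1)
10m² + 21m − 10 = 0, so m = 2/5 or m = −5/2.
With m = 2/5: 2x − 5y = −29. With m = −5/2: 5x + 2y = −29.

2x − 5y = −29 and 5x + 2y = −29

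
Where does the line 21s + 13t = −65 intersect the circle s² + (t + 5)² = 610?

(−13, 16) and (13, −26)

Express t = (−65 − 21s)/13 and substitute into the circle:
610s² − 103090 = 0  ⟹  s² − 169 = 0
s = 13 or s = −13, giving (13, −26) and (−13, 16).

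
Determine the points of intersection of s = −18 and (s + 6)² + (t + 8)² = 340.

(−18, −22) and (−18, 6)

The line gives s = −18. Substituting into the circle:
t² + 16t − 132 = 0
t = 6 or t = −22, giving (−18, 6) and (−18, −22).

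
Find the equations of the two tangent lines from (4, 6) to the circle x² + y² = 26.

5x + y = 26 and x − 5y = −26

Let a tangent through (4, 6) have slope m. Its distance from (0, 0) must equal √26:
(−4m − (−6))² = 26(m² + 1)
5m² + 24m − 5 = 0, so m = −5 or m = 1/5.
With m = −5: 5x + y = 26. With m = 1/5: x − 5y = −26.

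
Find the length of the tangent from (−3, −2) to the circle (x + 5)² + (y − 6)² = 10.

√58

The centre is (−5, 6) and r = √10. The square of the distance from P to the centre is 4 + 64 = 68.
The tangent meets the radius at right angles, so tangent² = |PO|² − r² = 68 − 10 = 58.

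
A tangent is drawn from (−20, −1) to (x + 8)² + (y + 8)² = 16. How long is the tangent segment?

Centre (−8, −8), r² = 16. |PO|² = (−12)² + (7)² = 193.
By the tangent–radius right angle, tangent length = √(|PO|² − r²) = √177.

√177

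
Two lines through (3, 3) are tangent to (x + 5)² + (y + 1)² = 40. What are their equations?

Let a tangent through (3, 3) have slope m. Its distance from (−5, −1) must equal 2√10:
[m·(−8) − (−4)]² = 40(m² + 1)
3m² − 8m − 3 = 0, so m = −1/3 or m = 3.
Through (3, 3) these give x + 3y = 12 and 3x − y = 6.

x + 3y = 12 and 3x − y = 6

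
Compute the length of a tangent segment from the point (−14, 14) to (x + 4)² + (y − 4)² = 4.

Centre (−4, 4), r² = 4. |PO|² = (−10)² + (10)² = 200.
By the tangent–radius right angle, tangent length = √(|PO|² − r²) = √196 = 14.

14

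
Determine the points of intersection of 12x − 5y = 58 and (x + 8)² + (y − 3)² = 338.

(−1, −14) and (9, 10)

Substitute y = (−58 + 12x)/5:
169x² − 1352x − 1521 = 0  ⟹  x² − 8x − 9 = 0
x = 9 or x = −1, giving (9, 10) and (−1, −14).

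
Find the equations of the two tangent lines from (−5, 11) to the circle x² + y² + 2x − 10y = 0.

5x − y = −36 and x + 5y = 50

Write the tangent as mx − y + (11 − m·(−5)) = 0 and set its distance from the centre to √26:
[m·(4) − (−6)]² = 26(m² + 1)
5m² − 24m − 5 = 0, so m = 5 or m = −1/5.
With m = 5: 5x − y = −36. With m = −1/5: x + 5y = 50.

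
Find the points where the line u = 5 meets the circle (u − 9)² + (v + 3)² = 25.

(5, −6) and (5, 0)

The line gives u = 5. Substituting into the circle:
v² + 6v = 0
v = 0 or v = −6, giving (5, 0) and (5, −6).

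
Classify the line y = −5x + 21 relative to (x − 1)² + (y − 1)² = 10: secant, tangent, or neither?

Centre (1, 1), r² = 10. Distance² from centre to line = (−15)²/26 = 225/26.
Since d² < r², the line cuts the circle twice.

secant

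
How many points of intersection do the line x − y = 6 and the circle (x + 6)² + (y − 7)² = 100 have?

0

Substituting the line into the circle gives 2x² − 14x + 105 = 0.
Δ = 196 − 840 = −644.
No real roots: the line does not meet the circle.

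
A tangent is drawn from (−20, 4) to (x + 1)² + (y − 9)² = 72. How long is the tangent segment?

Centre (−1, 9), r² = 72. |PO|² = (−19)² + (−5)² = 386.
Power of the point: PT² = |PO|² − r² = 314, so PT = √314.

√314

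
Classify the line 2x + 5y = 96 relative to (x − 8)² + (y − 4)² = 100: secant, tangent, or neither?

neither

Centre (8, 4), r² = 100. Distance² from centre to line = (−60)²/29 = 3600/29.
Since d² > r², the line lies outside the circle.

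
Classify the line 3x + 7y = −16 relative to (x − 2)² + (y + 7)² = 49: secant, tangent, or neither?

d² = (3·2 + 7·(−7) − (−16))²/58 = 729/58; r² = 49.
Since d² < r², the line cuts the circle twice.

secant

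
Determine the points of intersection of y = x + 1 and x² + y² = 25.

(−4, −3) and (3, 4)

Express y = x + 1 and substitute into the circle:
2x² + 2x − 24 = 0  ⟹  x² + x − 12 = 0
x = 3 or x = −4, giving (3, 4) and (−4, −3).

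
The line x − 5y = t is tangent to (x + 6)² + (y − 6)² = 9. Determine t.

The line touches the circle iff its distance from (−6, 6) is 3:
|1·(−6) − 5·6 − t| / √26 = 3
|t − (−36)| = 3√26.

t = −36 ± 3√26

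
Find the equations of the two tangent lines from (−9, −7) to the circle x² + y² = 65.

A line y − (−7) = m(x − (−9)) is tangent when its distance from (0, 0) is √65:
[m·(9) − (7)]² = 65(m² + 1)
8m² − 63m − 8 = 0, so m = 8 or m = −1/8.
With m = 8: 8x − y = −65. With m = −1/8: x + 8y = −65.

8x − y = −65 and x + 8y = −65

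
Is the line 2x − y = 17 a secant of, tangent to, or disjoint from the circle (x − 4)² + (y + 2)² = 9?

disjoint

d² = (2·4 − 1·(−2) − (17))²/5 = 49/5; r² = 9.
Since d² > r², the line lies outside the circle.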